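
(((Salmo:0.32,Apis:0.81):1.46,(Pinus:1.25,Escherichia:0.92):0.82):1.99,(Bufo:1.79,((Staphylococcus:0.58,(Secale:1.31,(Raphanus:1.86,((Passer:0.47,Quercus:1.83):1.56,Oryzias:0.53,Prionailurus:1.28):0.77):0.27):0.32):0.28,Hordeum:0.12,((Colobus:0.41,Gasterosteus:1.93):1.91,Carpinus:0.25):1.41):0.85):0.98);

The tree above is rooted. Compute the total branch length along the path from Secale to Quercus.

The path runs Secale → … → MRCA → … → Quercus; the MRCA is the node subtending (Secale,(Raphanus,((Passer,Quercus),Oryzias,Prionailurus))).
Branch lengths along that path: 1.31 + 0.27 + 0.77 + 1.56 + 1.83 = 5.74.

5.74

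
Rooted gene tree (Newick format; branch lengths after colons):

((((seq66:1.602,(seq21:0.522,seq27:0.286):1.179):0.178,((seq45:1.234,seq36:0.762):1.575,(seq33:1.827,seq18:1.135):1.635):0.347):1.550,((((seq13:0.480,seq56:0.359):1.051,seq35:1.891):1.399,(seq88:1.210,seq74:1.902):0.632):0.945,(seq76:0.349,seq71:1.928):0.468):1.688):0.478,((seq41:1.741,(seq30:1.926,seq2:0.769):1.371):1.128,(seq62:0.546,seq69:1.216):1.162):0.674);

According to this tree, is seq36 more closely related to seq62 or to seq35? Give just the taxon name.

seq35

The MRCA of seq36 and seq35 subtends (((seq66,(seq21,seq27)),((seq45,seq36),(seq33,seq18))),((((seq13,seq56),seq35),(seq88,seq74)),(seq76,seq71))) (14 taxa).
The MRCA of seq36 and seq62 is the root, subtending the entire tree (19 taxa).
The first is nested inside the second, so seq36 shares a more recent common ancestor with seq35.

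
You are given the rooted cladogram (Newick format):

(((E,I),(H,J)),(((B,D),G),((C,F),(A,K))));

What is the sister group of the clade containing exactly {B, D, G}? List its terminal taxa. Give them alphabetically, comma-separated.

The clade containing exactly {B, D, G} attaches to the tree at the node subtending (((B,D),G),((C,F),(A,K))).
The other lineage descending from that same node — the sister group — is ((C,F),(A,K)); its 4 tips in alphabetical order are the answer.

A, C, F, K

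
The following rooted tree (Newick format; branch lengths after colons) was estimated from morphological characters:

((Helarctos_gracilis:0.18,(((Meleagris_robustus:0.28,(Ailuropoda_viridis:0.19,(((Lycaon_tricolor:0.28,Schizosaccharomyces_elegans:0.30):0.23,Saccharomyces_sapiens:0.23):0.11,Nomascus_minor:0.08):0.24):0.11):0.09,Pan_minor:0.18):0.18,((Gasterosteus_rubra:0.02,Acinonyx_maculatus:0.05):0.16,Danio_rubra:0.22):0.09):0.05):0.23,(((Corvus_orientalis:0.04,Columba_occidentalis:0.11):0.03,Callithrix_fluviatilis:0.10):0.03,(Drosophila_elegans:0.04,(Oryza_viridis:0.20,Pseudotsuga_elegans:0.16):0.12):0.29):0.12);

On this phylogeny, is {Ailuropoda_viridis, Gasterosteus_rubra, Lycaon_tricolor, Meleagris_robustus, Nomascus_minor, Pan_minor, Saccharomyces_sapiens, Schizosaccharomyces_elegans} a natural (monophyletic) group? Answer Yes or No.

The MRCA of the listed taxa subtends (((Meleagris_robustus,(Ailuropoda_viridis,(((Lycaon_tricolor,Schizosaccharomyces_elegans),Saccharomyces_sapiens),Nomascus_minor))),Pan_minor),((Gasterosteus_rubra,Acinonyx_maculatus),Danio_rubra)).
That clade also contains Acinonyx_maculatus, Danio_rubra, which are not in the proposed group, so the group is not monophyletic.

No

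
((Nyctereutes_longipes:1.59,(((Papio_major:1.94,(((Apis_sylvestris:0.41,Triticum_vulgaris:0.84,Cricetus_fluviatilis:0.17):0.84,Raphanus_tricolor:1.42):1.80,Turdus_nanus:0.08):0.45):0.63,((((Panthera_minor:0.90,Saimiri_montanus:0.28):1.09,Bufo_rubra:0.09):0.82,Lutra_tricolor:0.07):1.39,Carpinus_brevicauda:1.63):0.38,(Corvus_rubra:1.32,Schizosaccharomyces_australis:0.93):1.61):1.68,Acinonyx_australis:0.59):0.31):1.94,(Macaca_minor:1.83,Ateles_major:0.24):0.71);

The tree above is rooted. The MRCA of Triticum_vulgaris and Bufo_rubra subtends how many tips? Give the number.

The MRCA of Triticum_vulgaris and Bufo_rubra is the node subtending ((Papio_major,(((Apis_sylvestris,Triticum_vulgaris,Cricetus_fluviatilis),Raphanus_tricolor),Turdus_nanus)),((((Panthera_minor,Saimiri_montanus),Bufo_rubra),Lutra_tricolor),Carpinus_brevicauda),(Corvus_rubra,Schizosaccharomyces_australis)).
That clade contains 13 terminal taxa: Apis_sylvestris, Bufo_rubra, Carpinus_brevicauda, Corvus_rubra, Cricetus_fluviatilis, Lutra_tricolor, Panthera_minor, Papio_major, Raphanus_tricolor, Saimiri_montanus, Schizosaccharomyces_australis, Triticum_vulgaris, Turdus_nanus.

13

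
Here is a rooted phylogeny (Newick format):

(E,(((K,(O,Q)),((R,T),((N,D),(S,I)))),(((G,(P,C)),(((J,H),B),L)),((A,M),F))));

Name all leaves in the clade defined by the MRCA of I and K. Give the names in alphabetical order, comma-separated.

D, I, K, N, O, Q, R, S, T

Tracing I: it sits inside (S,I).
Tracing K: it sits inside (K,(O,Q)).
The smallest clade enclosing both is ((K,(O,Q)),((R,T),((N,D),(S,I)))); the answer is its 9 terminal taxa in alphabetical order.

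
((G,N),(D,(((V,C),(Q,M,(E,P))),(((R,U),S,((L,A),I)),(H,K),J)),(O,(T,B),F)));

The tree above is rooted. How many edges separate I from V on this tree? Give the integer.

The MRCA of I and V is the node subtending (((V,C),(Q,M,(E,P))),(((R,U),S,((L,A),I)),(H,K),J)).
From I up to that node: 4 branches. From V up to the same node: 3 branches. Total: 4 + 3 = 7.

7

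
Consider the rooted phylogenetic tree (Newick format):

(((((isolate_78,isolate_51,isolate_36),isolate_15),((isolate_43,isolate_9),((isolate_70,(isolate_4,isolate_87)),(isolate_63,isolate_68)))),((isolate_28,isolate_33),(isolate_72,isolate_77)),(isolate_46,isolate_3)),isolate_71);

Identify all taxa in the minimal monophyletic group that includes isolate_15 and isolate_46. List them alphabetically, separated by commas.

isolate_15, isolate_28, isolate_3, isolate_33, isolate_36, isolate_4, isolate_43, isolate_46, isolate_51, isolate_63, isolate_68, isolate_70, isolate_72, isolate_77, isolate_78, isolate_87, isolate_9

Tracing isolate_15: it sits inside ((isolate_78,isolate_51,isolate_36),isolate_15).
Tracing isolate_46: it sits inside (isolate_46,isolate_3).
The smallest clade enclosing both is ((((isolate_78,isolate_51,isolate_36),isolate_15),((isolate_43,isolate_9),((isolate_70,(isolate_4,isolate_87)),(isolate_63,isolate_68)))),((isolate_28,isolate_33),(isolate_72,isolate_77)),(isolate_46,isolate_3)); the answer is its 17 terminal taxa in alphabetical order.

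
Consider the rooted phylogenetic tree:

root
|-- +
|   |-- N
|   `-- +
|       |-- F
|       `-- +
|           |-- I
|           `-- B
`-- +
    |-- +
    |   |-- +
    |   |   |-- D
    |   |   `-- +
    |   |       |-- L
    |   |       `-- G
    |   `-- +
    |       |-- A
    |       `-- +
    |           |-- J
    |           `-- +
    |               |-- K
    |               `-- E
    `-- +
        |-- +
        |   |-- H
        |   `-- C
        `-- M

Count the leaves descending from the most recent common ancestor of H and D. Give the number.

The MRCA of H and D is the node subtending (((D,(L,G)),(A,(J,(K,E)))),((H,C),M)).
That clade contains 10 terminal taxa: A, C, D, E, G, H, J, K, L, M.

10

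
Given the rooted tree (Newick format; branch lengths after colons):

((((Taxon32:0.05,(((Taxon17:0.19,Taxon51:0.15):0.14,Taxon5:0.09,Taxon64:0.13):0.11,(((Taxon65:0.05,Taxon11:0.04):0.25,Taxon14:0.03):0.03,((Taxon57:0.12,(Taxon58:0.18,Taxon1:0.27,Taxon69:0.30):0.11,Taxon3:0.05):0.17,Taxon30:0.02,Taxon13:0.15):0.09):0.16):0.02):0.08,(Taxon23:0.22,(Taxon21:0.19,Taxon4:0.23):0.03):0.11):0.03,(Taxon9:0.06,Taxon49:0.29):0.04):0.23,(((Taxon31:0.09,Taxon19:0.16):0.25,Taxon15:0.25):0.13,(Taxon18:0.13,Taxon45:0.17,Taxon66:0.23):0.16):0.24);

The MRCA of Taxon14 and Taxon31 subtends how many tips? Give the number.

26

The MRCA of Taxon14 and Taxon31 is the root, so the clade is the entire tree.
That clade contains 26 terminal taxa: Taxon1, Taxon11, Taxon13, Taxon14, Taxon15, Taxon17, Taxon18, Taxon19, Taxon21, Taxon23, Taxon3, Taxon30, Taxon31, Taxon32, Taxon4, Taxon45, Taxon49, Taxon5, Taxon51, Taxon57, Taxon58, Taxon64, Taxon65, Taxon66, Taxon69, Taxon9.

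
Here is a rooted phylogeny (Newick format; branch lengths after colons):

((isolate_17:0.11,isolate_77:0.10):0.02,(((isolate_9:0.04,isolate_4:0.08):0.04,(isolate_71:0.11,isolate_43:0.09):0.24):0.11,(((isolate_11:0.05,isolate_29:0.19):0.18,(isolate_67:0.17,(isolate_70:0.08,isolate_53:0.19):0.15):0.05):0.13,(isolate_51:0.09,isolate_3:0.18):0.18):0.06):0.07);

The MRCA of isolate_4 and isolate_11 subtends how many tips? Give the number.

The MRCA of isolate_4 and isolate_11 is the node subtending (((isolate_9,isolate_4),(isolate_71,isolate_43)),(((isolate_11,isolate_29),(isolate_67,(isolate_70,isolate_53))),(isolate_51,isolate_3))).
That clade contains 11 terminal taxa: isolate_11, isolate_29, isolate_3, isolate_4, isolate_43, isolate_51, isolate_53, isolate_67, isolate_70, isolate_71, isolate_9.

11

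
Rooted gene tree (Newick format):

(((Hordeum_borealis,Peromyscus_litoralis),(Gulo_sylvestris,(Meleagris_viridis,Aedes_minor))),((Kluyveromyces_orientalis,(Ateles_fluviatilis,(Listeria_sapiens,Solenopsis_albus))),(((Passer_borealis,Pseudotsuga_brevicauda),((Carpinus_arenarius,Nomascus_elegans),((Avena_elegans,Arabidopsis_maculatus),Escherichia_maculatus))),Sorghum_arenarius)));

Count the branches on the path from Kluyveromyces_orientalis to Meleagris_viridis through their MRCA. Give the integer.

The MRCA of Kluyveromyces_orientalis and Meleagris_viridis is the root of the tree.
From Kluyveromyces_orientalis up to that node: 3 branches. From Meleagris_viridis up to the same node: 4 branches. Total: 3 + 4 = 7.

7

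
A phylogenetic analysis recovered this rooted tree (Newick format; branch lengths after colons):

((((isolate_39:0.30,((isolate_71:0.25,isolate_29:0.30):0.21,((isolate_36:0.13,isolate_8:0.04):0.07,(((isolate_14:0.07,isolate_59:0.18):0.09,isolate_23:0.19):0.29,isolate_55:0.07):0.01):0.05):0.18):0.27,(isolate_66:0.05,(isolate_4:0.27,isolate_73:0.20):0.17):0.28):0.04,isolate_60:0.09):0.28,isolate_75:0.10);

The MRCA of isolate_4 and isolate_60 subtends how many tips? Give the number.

13

The MRCA of isolate_4 and isolate_60 is the node subtending (((isolate_39,((isolate_71,isolate_29),((isolate_36,isolate_8),(((isolate_14,isolate_59),isolate_23),isolate_55)))),(isolate_66,(isolate_4,isolate_73))),isolate_60).
That clade contains 13 terminal taxa: isolate_14, isolate_23, isolate_29, isolate_36, isolate_39, isolate_4, isolate_55, isolate_59, isolate_60, isolate_66, isolate_71, isolate_73, isolate_8.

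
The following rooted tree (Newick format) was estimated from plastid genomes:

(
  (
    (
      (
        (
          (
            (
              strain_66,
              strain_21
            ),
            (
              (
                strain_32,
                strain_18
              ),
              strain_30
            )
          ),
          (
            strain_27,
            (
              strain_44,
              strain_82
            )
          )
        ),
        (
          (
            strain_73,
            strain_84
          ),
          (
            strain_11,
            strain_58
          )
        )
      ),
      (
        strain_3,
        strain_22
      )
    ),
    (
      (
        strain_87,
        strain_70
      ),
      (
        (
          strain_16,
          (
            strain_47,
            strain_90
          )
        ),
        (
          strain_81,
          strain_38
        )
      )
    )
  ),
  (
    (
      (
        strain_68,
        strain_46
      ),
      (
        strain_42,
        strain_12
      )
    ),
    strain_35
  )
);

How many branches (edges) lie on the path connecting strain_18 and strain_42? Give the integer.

The MRCA of strain_18 and strain_42 is the root of the tree.
From strain_18 up to that node: 8 branches. From strain_42 up to the same node: 4 branches. Total: 8 + 4 = 12.

12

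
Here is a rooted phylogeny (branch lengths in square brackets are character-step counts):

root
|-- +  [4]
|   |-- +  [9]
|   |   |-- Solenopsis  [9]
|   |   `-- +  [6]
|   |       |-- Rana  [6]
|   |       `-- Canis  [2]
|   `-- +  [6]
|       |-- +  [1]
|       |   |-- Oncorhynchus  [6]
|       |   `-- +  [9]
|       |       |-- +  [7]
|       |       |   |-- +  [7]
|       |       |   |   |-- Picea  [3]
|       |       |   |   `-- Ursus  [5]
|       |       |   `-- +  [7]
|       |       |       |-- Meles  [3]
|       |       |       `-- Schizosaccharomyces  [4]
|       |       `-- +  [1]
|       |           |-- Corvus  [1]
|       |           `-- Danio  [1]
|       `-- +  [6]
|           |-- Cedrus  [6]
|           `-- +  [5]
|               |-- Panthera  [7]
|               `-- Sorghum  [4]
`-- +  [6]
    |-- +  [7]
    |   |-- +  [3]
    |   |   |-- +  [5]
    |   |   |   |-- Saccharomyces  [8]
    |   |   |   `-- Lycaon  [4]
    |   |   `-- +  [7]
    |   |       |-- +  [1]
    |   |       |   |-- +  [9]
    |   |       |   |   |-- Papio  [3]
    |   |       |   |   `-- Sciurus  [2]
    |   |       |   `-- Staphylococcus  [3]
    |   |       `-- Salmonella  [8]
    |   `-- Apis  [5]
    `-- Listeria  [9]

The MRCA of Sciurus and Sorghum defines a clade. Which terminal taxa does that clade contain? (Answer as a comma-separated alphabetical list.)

Tracing Sciurus: it sits inside (Papio,Sciurus).
Tracing Sorghum: it sits inside (Panthera,Sorghum).
The smallest clade enclosing both is the whole tree (their MRCA is the root), so the answer is all 21 tips in alphabetical order.

Apis, Canis, Cedrus, Corvus, Danio, Listeria, Lycaon, Meles, Oncorhynchus, Panthera, Papio, Picea, Rana, Saccharomyces, Salmonella, Schizosaccharomyces, Sciurus, Solenopsis, Sorghum, Staphylococcus, Ursus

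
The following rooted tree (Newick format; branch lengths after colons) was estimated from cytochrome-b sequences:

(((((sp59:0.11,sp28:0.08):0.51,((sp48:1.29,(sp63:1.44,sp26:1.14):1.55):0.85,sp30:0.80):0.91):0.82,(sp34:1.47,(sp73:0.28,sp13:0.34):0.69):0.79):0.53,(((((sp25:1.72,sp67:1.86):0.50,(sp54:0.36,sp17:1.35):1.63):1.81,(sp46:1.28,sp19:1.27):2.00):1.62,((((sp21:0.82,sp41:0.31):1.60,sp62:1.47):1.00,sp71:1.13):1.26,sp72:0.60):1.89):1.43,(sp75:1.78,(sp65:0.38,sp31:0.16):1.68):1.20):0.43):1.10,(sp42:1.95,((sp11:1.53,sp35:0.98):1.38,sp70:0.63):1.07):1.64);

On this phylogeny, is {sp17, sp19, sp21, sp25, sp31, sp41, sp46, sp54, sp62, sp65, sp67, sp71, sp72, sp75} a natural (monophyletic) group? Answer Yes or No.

The most recent common ancestor of these taxa subtends (((((sp25,sp67),(sp54,sp17)),(sp46,sp19)),((((sp21,sp41),sp62),sp71),sp72)),(sp75,(sp65,sp31))).
That clade has exactly 14 tips — every listed taxon and nothing else — so the group is monophyletic.

Yes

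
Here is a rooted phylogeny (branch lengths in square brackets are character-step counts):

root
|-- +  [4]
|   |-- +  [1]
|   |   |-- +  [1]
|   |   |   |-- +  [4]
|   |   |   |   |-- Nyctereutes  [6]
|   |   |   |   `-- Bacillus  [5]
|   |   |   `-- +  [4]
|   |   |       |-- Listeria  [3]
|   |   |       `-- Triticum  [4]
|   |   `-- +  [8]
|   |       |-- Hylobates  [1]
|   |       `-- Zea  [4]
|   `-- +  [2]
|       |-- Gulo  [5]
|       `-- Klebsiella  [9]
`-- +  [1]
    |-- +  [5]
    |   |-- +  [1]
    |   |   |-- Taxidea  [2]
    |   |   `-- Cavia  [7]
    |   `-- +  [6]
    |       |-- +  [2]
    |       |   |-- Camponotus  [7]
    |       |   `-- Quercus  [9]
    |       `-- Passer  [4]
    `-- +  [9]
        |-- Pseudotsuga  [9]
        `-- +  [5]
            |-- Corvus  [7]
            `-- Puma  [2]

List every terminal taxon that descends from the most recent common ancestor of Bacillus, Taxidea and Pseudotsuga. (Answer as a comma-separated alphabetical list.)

Bacillus, Camponotus, Cavia, Corvus, Gulo, Hylobates, Klebsiella, Listeria, Nyctereutes, Passer, Pseudotsuga, Puma, Quercus, Taxidea, Triticum, Zea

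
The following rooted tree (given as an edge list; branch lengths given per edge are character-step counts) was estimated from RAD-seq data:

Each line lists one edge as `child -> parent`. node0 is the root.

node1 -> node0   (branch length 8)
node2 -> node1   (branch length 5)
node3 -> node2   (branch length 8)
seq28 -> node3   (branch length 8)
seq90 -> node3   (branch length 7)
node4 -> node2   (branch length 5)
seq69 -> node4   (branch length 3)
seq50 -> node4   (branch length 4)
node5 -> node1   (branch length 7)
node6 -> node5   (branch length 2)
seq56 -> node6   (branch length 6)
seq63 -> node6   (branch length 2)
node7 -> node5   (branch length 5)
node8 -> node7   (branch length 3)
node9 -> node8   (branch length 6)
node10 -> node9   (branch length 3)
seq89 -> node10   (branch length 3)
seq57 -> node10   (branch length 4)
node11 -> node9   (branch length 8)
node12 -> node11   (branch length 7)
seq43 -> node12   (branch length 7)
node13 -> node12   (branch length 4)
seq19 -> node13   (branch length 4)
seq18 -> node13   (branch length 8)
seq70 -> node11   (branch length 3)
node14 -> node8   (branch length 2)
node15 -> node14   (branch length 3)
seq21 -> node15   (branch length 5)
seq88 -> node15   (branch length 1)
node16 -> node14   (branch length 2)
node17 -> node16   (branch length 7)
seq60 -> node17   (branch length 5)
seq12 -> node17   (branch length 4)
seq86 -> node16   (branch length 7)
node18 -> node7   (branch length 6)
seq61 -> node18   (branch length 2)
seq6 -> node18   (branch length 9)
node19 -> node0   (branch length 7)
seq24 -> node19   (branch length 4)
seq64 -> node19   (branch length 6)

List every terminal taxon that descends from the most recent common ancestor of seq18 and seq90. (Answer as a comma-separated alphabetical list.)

seq12, seq18, seq19, seq21, seq28, seq43, seq50, seq56, seq57, seq6, seq60, seq61, seq63, seq69, seq70, seq86, seq88, seq89, seq90

Tracing seq18: it sits inside (seq19,seq18).
Tracing seq90: it sits inside (seq28,seq90).
The smallest clade enclosing both is (((seq28,seq90),(seq69,seq50)),((seq56,seq63),((((seq89,seq57),((seq43,(seq19,seq18)),seq70)),((seq21,seq88),((seq60,seq12),seq86))),(seq61,seq6)))); the answer is its 19 terminal taxa in alphabetical order.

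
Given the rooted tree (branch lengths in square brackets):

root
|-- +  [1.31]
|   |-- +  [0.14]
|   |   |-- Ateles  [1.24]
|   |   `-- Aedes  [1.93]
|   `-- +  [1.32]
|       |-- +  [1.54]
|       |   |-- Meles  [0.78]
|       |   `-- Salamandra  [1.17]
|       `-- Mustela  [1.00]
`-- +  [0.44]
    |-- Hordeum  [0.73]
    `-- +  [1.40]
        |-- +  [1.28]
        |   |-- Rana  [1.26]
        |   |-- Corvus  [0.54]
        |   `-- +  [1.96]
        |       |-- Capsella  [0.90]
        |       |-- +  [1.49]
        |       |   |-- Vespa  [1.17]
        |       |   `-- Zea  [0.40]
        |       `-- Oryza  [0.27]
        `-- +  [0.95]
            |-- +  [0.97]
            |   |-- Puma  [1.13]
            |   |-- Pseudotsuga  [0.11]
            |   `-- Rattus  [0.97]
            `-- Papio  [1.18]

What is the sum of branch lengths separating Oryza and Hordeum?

The path runs Oryza → … → MRCA → … → Hordeum; the MRCA is the node subtending (Hordeum,((Rana,Corvus,(Capsella,(Vespa,Zea),Oryza)),((Puma,Pseudotsuga,Rattus),Papio))).
Branch lengths along that path: 0.27 + 1.96 + 1.28 + 1.40 + 0.73 = 5.64.

5.64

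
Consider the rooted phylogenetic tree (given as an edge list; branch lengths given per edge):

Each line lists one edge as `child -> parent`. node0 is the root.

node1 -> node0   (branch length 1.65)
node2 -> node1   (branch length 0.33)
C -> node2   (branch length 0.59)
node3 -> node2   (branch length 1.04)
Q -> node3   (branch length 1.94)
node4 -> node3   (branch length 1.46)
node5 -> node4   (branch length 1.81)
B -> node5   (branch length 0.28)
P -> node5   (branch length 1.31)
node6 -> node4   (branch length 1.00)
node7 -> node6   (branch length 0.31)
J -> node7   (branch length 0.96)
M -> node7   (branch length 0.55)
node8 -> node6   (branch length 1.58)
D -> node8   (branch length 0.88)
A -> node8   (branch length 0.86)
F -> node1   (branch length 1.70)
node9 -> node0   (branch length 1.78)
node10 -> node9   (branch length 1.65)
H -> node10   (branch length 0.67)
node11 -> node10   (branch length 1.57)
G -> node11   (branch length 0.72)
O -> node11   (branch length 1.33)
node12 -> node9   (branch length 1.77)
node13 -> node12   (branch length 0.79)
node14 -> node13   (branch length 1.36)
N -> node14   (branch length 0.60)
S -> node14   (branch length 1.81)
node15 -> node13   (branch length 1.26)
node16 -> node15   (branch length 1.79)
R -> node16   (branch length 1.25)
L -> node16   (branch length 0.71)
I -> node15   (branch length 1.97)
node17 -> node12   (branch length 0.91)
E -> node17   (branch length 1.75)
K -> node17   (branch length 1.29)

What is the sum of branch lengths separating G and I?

9.73

The path runs G → … → MRCA → … → I; the MRCA is the node subtending ((H,(G,O)),(((N,S),((R,L),I)),(E,K))).
Branch lengths along that path: 0.72 + 1.57 + 1.65 + 1.77 + 0.79 + 1.26 + 1.97 = 9.73.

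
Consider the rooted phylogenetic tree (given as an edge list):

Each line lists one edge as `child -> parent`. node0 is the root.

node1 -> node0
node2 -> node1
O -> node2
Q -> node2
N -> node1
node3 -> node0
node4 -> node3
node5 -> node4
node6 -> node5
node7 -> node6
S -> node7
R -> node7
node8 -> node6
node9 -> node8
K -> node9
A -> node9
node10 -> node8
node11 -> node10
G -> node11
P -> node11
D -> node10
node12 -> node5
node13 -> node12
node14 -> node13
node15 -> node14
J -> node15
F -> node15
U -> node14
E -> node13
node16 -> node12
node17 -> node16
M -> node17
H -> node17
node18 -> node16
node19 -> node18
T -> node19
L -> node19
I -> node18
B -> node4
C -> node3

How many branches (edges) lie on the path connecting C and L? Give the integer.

The MRCA of C and L is the node subtending (((((S,R),((K,A),((G,P),D))),((((J,F),U),E),((M,H),((T,L),I)))),B),C).
From C up to that node: 1 branch. From L up to the same node: 7 branches. Total: 1 + 7 = 8.

8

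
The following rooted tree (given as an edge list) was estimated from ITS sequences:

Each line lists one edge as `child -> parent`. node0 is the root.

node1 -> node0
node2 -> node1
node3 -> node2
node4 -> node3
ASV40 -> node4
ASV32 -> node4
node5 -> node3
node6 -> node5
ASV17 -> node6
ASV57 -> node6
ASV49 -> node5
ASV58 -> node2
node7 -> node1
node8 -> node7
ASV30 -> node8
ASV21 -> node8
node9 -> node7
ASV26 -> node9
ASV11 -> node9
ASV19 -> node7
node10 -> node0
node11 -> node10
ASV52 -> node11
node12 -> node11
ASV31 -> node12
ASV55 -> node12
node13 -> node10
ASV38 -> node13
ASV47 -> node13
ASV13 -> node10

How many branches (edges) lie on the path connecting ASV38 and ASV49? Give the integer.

8

The MRCA of ASV38 and ASV49 is the root of the tree.
From ASV38 up to that node: 3 branches. From ASV49 up to the same node: 5 branches. Total: 3 + 5 = 8.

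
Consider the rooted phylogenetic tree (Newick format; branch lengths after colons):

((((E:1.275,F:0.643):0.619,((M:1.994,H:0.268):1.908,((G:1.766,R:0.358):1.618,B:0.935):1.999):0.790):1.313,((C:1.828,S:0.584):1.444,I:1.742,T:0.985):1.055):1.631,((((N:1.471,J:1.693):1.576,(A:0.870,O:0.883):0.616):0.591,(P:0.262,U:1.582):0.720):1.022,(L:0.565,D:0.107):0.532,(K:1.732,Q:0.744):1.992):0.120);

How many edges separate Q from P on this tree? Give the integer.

5

The MRCA of Q and P is the node subtending ((((N,J),(A,O)),(P,U)),(L,D),(K,Q)).
From Q up to that node: 2 branches. From P up to the same node: 3 branches. Total: 2 + 3 = 5.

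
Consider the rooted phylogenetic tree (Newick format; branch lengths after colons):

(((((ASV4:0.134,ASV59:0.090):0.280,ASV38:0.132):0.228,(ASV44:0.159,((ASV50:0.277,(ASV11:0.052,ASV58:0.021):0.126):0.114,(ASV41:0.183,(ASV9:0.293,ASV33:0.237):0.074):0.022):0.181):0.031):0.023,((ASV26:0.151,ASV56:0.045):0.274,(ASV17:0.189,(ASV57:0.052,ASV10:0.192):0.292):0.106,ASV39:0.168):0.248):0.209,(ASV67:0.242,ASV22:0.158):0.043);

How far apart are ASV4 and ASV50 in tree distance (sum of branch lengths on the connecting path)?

1.245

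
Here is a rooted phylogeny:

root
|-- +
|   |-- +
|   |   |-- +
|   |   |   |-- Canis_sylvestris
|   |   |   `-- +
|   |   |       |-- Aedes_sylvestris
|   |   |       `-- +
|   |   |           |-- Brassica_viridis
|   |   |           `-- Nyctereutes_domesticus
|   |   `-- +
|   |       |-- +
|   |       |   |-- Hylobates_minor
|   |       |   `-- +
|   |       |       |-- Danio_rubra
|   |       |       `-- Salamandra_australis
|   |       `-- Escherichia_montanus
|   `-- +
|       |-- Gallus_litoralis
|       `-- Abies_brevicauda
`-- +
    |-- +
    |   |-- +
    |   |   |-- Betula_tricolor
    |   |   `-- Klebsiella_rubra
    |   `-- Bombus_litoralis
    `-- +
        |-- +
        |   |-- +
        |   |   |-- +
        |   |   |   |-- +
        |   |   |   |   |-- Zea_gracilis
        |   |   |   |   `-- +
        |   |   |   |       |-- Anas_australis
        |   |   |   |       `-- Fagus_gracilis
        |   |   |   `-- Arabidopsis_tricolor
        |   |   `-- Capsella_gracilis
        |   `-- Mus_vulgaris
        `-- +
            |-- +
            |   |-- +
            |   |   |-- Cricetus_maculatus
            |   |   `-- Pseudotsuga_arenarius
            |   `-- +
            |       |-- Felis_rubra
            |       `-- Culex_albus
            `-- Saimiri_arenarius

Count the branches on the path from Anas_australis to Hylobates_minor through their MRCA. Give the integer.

13

The MRCA of Anas_australis and Hylobates_minor is the root of the tree.
From Anas_australis up to that node: 8 branches. From Hylobates_minor up to the same node: 5 branches. Total: 8 + 5 = 13.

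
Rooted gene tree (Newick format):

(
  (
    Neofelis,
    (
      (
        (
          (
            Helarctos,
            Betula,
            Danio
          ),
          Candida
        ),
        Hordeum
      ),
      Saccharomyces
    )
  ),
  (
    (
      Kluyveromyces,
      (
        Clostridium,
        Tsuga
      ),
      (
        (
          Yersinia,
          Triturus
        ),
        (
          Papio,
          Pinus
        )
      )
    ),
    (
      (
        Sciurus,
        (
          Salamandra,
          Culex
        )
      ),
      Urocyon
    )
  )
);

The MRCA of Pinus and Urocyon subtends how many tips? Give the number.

The MRCA of Pinus and Urocyon is the node subtending ((Kluyveromyces,(Clostridium,Tsuga),((Yersinia,Triturus),(Papio,Pinus))),((Sciurus,(Salamandra,Culex)),Urocyon)).
That clade contains 11 terminal taxa: Clostridium, Culex, Kluyveromyces, Papio, Pinus, Salamandra, Sciurus, Triturus, Tsuga, Urocyon, Yersinia.

11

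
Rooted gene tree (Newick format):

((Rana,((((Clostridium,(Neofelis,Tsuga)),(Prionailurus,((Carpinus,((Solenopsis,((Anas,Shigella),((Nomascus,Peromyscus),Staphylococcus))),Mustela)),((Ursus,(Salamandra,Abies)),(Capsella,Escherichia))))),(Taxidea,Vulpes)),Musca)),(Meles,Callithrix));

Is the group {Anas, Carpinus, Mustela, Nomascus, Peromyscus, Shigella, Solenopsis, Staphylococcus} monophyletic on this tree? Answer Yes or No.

Yes

The most recent common ancestor of these taxa subtends (Carpinus,((Solenopsis,((Anas,Shigella),((Nomascus,Peromyscus),Staphylococcus))),Mustela)).
That clade has exactly 8 tips — every listed taxon and nothing else — so the group is monophyletic.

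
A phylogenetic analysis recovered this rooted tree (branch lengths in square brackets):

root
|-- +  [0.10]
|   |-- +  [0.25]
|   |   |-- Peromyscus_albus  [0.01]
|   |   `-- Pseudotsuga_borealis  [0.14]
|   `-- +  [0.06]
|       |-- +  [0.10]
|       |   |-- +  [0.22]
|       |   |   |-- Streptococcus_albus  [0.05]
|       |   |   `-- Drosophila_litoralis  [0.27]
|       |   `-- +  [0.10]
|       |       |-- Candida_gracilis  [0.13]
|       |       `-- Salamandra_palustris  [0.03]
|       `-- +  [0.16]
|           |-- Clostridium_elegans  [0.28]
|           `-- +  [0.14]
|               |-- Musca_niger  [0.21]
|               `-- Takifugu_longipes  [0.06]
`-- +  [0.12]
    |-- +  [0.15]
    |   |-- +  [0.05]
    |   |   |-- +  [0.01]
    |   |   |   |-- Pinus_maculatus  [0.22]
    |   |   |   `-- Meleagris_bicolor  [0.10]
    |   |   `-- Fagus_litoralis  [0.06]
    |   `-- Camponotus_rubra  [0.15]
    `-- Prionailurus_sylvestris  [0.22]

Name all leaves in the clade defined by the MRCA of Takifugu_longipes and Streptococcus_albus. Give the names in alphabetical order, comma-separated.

Tracing Takifugu_longipes: it sits inside (Musca_niger,Takifugu_longipes).
Tracing Streptococcus_albus: it sits inside (Streptococcus_albus,Drosophila_litoralis).
The smallest clade enclosing both is (((Streptococcus_albus,Drosophila_litoralis),(Candida_gracilis,Salamandra_palustris)),(Clostridium_elegans,(Musca_niger,Takifugu_longipes))); the answer is its 7 terminal taxa in alphabetical order.

Candida_gracilis, Clostridium_elegans, Drosophila_litoralis, Musca_niger, Salamandra_palustris, Streptococcus_albus, Takifugu_longipes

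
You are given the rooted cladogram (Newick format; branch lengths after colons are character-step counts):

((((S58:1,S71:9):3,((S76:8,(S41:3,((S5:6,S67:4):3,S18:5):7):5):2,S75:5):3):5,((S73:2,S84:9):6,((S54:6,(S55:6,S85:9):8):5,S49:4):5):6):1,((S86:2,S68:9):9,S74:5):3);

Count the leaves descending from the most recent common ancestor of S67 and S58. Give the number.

The MRCA of S67 and S58 is the node subtending ((S58,S71),((S76,(S41,((S5,S67),S18))),S75)).
That clade contains 8 terminal taxa: S18, S41, S5, S58, S67, S71, S75, S76.

8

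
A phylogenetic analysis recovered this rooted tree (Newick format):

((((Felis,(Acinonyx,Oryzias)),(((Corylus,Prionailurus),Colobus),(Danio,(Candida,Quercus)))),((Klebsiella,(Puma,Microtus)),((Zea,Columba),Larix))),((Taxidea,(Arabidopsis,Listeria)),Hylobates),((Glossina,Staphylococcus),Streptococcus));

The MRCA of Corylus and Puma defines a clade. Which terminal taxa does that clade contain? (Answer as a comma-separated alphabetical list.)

Acinonyx, Candida, Colobus, Columba, Corylus, Danio, Felis, Klebsiella, Larix, Microtus, Oryzias, Prionailurus, Puma, Quercus, Zea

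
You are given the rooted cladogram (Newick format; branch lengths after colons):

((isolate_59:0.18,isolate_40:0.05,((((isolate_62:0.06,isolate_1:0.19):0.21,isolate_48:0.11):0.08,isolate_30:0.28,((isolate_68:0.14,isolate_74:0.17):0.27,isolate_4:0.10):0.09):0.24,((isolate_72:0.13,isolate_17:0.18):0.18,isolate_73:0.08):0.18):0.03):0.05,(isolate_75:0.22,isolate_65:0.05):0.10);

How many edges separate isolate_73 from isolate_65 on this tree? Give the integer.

6

The MRCA of isolate_73 and isolate_65 is the root of the tree.
From isolate_73 up to that node: 4 branches. From isolate_65 up to the same node: 2 branches. Total: 4 + 2 = 6.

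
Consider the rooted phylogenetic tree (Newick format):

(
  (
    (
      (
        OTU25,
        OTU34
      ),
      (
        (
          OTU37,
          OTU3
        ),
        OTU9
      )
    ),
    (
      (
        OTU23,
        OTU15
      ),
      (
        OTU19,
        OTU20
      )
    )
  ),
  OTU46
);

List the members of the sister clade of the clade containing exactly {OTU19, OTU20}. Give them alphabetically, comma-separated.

The clade containing exactly {OTU19, OTU20} attaches to the tree at the node subtending ((OTU23,OTU15),(OTU19,OTU20)).
The other lineage descending from that same node — the sister group — is (OTU23,OTU15); its 2 tips in alphabetical order are the answer.

OTU15, OTU23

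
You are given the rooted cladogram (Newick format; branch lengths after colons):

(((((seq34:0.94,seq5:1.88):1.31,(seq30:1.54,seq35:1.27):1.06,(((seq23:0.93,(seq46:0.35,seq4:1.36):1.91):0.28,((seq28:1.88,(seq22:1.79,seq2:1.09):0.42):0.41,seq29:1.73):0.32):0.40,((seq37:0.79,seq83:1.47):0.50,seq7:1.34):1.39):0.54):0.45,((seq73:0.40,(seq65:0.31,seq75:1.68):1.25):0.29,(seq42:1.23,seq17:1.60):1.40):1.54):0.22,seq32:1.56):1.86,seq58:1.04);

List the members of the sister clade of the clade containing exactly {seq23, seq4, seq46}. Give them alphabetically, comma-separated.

The clade containing exactly {seq23, seq4, seq46} attaches to the tree at the node subtending ((seq23,(seq46,seq4)),((seq28,(seq22,seq2)),seq29)).
The other lineage descending from that same node — the sister group — is ((seq28,(seq22,seq2)),seq29); its 4 tips in alphabetical order are the answer.

seq2, seq22, seq28, seq29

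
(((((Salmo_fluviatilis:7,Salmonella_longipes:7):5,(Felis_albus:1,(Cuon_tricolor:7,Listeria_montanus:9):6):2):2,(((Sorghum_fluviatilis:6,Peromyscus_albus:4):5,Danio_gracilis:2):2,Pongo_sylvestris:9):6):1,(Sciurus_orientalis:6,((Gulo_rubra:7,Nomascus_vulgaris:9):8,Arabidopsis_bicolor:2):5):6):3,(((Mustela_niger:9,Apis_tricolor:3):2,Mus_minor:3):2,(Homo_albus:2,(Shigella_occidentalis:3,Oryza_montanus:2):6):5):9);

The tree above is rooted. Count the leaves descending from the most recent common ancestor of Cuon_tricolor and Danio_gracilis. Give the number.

9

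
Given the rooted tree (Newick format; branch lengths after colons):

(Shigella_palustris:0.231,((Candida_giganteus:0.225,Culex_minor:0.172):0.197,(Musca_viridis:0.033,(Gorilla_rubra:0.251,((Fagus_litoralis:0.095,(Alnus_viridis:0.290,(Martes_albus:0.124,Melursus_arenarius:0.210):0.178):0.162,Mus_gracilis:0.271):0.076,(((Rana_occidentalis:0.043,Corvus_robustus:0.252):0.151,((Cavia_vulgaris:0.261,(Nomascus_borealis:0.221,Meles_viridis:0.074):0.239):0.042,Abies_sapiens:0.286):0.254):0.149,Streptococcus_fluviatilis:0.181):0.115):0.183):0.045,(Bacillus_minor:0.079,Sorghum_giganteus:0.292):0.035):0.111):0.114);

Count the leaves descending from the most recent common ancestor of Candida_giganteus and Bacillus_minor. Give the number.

18

The MRCA of Candida_giganteus and Bacillus_minor is the node subtending ((Candida_giganteus,Culex_minor),(Musca_viridis,(Gorilla_rubra,((Fagus_litoralis,(Alnus_viridis,(Martes_albus,Melursus_arenarius)),Mus_gracilis),(((Rana_occidentalis,Corvus_robustus),((Cavia_vulgaris,(Nomascus_borealis,Meles_viridis)),Abies_sapiens)),Streptococcus_fluviatilis))),(Bacillus_minor,Sorghum_giganteus))).
That clade contains 18 terminal taxa: Abies_sapiens, Alnus_viridis, Bacillus_minor, Candida_giganteus, Cavia_vulgaris, Corvus_robustus, Culex_minor, Fagus_litoralis, Gorilla_rubra, Martes_albus, Meles_viridis, Melursus_arenarius, Mus_gracilis, Musca_viridis, Nomascus_borealis, Rana_occidentalis, Sorghum_giganteus, Streptococcus_fluviatilis.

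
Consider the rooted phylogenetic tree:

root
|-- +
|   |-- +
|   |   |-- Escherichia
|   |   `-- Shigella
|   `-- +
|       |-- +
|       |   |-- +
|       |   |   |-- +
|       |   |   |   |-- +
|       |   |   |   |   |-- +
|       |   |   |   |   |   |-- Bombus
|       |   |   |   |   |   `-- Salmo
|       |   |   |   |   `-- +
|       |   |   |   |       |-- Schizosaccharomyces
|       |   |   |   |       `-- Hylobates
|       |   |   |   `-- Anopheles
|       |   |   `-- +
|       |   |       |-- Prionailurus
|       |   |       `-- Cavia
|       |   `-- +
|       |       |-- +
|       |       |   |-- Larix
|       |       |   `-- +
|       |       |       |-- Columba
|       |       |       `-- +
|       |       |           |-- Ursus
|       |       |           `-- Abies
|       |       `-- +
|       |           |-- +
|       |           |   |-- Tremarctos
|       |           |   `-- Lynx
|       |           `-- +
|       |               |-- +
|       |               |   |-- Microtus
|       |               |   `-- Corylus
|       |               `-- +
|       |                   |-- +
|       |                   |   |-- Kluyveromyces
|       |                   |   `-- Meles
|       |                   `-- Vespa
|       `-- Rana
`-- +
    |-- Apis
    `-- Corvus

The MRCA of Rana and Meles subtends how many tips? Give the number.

The MRCA of Rana and Meles is the node subtending ((((((Bombus,Salmo),(Schizosaccharomyces,Hylobates)),Anopheles),(Prionailurus,Cavia)),((Larix,(Columba,(Ursus,Abies))),((Tremarctos,Lynx),((Microtus,Corylus),((Kluyveromyces,Meles),Vespa))))),Rana).
That clade contains 19 terminal taxa: Abies, Anopheles, Bombus, Cavia, Columba, Corylus, Hylobates, Kluyveromyces, Larix, Lynx, Meles, Microtus, Prionailurus, Rana, Salmo, Schizosaccharomyces, Tremarctos, Ursus, Vespa.

19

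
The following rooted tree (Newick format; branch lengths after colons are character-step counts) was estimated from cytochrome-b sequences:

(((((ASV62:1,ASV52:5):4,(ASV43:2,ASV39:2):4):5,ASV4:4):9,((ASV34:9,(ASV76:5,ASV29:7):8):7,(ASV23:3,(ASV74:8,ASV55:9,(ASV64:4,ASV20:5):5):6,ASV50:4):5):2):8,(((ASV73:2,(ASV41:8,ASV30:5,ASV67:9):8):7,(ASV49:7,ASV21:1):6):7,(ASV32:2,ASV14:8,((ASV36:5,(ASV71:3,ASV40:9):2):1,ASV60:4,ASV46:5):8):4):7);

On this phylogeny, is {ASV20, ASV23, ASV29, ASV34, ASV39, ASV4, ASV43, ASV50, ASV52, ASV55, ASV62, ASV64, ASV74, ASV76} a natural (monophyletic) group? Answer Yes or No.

Yes

The most recent common ancestor of these taxa subtends ((((ASV62,ASV52),(ASV43,ASV39)),ASV4),((ASV34,(ASV76,ASV29)),(ASV23,(ASV74,ASV55,(ASV64,ASV20)),ASV50))).
That clade has exactly 14 tips — every listed taxon and nothing else — so the group is monophyletic.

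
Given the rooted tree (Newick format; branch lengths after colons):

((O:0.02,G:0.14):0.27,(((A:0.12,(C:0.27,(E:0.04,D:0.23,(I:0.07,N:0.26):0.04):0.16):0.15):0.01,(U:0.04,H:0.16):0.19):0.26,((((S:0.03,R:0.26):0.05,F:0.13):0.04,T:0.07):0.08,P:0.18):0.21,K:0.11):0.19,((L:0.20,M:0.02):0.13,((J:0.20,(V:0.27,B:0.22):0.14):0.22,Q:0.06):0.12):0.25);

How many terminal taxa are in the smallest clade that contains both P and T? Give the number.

5

The MRCA of P and T is the node subtending ((((S,R),F),T),P).
That clade contains 5 terminal taxa: F, P, R, S, T.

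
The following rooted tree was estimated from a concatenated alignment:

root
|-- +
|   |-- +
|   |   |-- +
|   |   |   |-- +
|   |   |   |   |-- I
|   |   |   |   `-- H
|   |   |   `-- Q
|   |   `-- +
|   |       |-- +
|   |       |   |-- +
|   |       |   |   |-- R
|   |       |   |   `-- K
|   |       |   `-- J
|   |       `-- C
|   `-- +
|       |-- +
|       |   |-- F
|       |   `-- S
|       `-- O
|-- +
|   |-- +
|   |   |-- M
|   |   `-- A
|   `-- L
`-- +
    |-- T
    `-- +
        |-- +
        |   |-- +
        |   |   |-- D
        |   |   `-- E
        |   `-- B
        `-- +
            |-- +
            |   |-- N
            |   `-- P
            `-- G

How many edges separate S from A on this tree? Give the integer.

7

The MRCA of S and A is the root of the tree.
From S up to that node: 4 branches. From A up to the same node: 3 branches. Total: 4 + 3 = 7.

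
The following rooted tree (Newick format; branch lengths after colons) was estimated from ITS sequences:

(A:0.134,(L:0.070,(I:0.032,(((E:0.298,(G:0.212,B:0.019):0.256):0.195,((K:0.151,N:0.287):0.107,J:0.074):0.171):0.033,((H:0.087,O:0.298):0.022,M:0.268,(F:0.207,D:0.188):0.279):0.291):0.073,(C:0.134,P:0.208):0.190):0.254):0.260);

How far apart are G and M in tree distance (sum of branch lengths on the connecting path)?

1.255

The path runs G → … → MRCA → … → M; the MRCA is the node subtending (((E,(G,B)),((K,N),J)),((H,O),M,(F,D))).
Branch lengths along that path: 0.212 + 0.256 + 0.195 + 0.033 + 0.291 + 0.268 = 1.255.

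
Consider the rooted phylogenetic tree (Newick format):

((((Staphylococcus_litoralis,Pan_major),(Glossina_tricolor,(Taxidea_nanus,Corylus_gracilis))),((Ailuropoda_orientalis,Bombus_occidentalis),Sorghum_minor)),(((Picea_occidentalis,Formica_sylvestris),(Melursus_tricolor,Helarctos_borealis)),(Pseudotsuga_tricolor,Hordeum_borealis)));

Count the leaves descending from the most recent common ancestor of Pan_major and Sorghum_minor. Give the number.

8

The MRCA of Pan_major and Sorghum_minor is the node subtending (((Staphylococcus_litoralis,Pan_major),(Glossina_tricolor,(Taxidea_nanus,Corylus_gracilis))),((Ailuropoda_orientalis,Bombus_occidentalis),Sorghum_minor)).
That clade contains 8 terminal taxa: Ailuropoda_orientalis, Bombus_occidentalis, Corylus_gracilis, Glossina_tricolor, Pan_major, Sorghum_minor, Staphylococcus_litoralis, Taxidea_nanus.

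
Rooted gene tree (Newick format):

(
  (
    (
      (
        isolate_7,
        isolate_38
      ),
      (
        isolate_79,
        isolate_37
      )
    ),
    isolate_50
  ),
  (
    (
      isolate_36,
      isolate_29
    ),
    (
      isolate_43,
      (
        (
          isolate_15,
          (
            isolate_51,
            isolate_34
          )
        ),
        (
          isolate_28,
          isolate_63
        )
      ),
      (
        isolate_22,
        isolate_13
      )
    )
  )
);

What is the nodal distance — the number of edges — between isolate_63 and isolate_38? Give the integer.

9

The MRCA of isolate_63 and isolate_38 is the root of the tree.
From isolate_63 up to that node: 5 branches. From isolate_38 up to the same node: 4 branches. Total: 5 + 4 = 9.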